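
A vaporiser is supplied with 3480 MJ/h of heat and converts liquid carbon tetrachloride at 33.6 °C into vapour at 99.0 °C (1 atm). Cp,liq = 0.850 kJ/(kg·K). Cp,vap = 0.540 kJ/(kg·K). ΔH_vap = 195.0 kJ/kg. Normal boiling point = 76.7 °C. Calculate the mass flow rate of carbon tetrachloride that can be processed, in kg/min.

ṁ = 238 kg/min

Δh = 0.850×(76.7−33.6) + 195.0 + 0.540×(99.0−76.7) = 243.68 kJ/kg
Q = 3480 MJ/h = 966.67 kJ/s = 58000 kJ/min
ṁ = Q/Δh = 58000 / 243.68 = 238.02 kg/min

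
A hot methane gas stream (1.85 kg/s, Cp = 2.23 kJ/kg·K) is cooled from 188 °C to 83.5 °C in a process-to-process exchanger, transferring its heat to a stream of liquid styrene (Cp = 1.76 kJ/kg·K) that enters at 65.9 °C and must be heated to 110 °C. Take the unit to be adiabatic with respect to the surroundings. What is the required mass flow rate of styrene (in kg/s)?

ṁ_c = 5.55 kg/s

Heat released by hot stream: Q = 1.85 × 2.23 × (188 − 83.5) = 431.11 kJ/s
Energy balance on cold side (adiabatic exchanger): Q = ṁ_c·Cp_c·(T_c,out − T_c,in)
ṁ_c = 431.11 / [1.76 × (110 − 65.9)] = 5.5545 kg/s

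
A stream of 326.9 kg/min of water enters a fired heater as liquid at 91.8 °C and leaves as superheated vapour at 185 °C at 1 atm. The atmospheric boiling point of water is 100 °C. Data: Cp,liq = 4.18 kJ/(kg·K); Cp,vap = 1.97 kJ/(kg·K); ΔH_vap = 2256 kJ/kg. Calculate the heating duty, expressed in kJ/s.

Q = 13400 kJ/s

liquid 91.8→100 °C: 34.276 kJ/kg
vaporisation at 100 °C: 2256 kJ/kg
vapour 100→185 °C: 167.45 kJ/kg
Δh = 34.276 + 2256 + 167.45 = 2457.7 kJ/kg
Q = ṁ·Δh = 326.9 kg/min × 2457.7 kJ/kg = 803430 kJ/min
|Q| = 13391 kW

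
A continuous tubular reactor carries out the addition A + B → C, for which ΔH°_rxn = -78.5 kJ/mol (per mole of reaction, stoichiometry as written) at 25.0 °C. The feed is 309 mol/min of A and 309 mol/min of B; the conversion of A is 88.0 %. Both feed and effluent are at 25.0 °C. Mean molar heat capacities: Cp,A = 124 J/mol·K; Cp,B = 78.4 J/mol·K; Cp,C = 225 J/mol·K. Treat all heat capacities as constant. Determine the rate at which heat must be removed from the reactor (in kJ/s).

Extent of reaction ξ = 0.880 × 309 = 271.92 mol/min
Reaction term: ξ·ΔH°_rxn = 271.92 × -78.5 = -21346 kJ/min
Q = ΔH = -21346 kJ/min = -355.76 kW
Heat removed = 355.76 kJ/s

Q_out = 356 kJ/s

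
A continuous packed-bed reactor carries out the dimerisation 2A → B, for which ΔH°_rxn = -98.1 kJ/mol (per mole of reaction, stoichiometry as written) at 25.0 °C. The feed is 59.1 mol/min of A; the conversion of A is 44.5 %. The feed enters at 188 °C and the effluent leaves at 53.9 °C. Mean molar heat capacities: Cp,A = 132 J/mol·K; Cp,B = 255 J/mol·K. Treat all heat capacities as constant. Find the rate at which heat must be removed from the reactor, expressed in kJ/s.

Extent of reaction ξ = 0.445 × 59.1 / 2 = 13.15 mol/min
Reaction term: ξ·ΔH°_rxn = 13.15 × -98.1 = -1290 kJ/min
Sensible, feed 188→25 °C: -1271.6 kJ/min
Outlet flows (mol/min): A 32.8, B 13.15
Sensible, products 25→53.9 °C: 222.03 kJ/min
Q = ΔH = -2339.6 kJ/min = -38.993 kW
Heat removed = 38.993 kJ/s

Q_out = 39.0 kJ/s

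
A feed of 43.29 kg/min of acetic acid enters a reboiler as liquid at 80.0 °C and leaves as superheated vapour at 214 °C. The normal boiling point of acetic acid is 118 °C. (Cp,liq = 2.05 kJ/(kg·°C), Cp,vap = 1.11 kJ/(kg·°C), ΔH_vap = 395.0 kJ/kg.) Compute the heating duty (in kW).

Q = 418 kW

liquid 80.0→118 °C: 77.9 kJ/kg
vaporisation at 118 °C: 395 kJ/kg
vapour 118→214 °C: 106.56 kJ/kg
Δh = 77.9 + 395 + 106.56 = 579.46 kJ/kg
Q = ṁ·Δh = 43.29 kg/min × 579.46 kJ/kg = 25085 kJ/min
|Q| = 418.08 kW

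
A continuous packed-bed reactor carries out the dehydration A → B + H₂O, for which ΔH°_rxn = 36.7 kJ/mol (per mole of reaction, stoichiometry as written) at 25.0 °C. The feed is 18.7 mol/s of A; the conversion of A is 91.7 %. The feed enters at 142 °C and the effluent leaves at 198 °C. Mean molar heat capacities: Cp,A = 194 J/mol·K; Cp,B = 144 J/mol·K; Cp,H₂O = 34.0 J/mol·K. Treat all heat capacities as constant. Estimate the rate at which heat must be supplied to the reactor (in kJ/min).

Q_in = 47100 kJ/min

Extent of reaction ξ = 0.917 × 18.7 = 17.148 mol/s
Reaction term: ξ·ΔH°_rxn = 17.148 × 36.7 = 629.33 kJ/s
Sensible, feed 142→25 °C: -424.45 kJ/s
Outlet flows (mol/s): A 1.5521, B 17.148, H₂O 17.148
Sensible, products 25→198 °C: 580.14 kJ/s
Q = ΔH = 785.02 kJ/s = 785.02 kW
Heat supplied = 47101 kJ/min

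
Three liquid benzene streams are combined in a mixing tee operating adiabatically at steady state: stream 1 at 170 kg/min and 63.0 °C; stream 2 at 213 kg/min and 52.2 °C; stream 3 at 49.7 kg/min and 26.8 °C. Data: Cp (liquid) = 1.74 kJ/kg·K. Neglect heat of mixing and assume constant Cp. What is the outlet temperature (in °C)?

T_out = 53.5 °C

Energy balance with Q = 0: Σ ṁᵢCp,ᵢ(T_out − Tᵢ) = 0
T_out = Σ ṁᵢCp,ᵢTᵢ / Σ ṁᵢCp,ᵢ
      = 40299 / 752.9 = 53.526 °C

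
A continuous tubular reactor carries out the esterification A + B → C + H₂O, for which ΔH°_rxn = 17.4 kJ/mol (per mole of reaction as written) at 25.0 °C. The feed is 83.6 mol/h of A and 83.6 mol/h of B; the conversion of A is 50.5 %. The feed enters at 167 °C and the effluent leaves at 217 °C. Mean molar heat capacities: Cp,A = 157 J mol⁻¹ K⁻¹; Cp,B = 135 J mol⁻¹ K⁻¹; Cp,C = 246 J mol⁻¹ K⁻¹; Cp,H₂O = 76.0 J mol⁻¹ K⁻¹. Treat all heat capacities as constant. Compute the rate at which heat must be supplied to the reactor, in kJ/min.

Extent of reaction ξ = 0.505 × 83.6 = 42.218 mol/h
Reaction term: ξ·ΔH°_rxn = 42.218 × 17.4 = 734.59 kJ/h
Sensible, feed 167→25 °C: -3466.4 kJ/h
Outlet flows (mol/h): A 41.382, B 41.382, C 42.218, H₂O 42.218
Sensible, products 25→217 °C: 4930.1 kJ/h
Q = ΔH = 2198.3 kJ/h = 0.61065 kW
Heat supplied = 36.639 kJ/min

Q_in = 36.6 kJ/min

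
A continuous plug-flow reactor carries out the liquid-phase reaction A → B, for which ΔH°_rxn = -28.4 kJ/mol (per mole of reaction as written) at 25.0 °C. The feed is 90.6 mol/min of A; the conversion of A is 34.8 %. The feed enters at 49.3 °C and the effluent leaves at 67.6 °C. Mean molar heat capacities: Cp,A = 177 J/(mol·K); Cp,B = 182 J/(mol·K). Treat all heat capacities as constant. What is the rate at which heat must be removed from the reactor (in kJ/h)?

Extent of reaction ξ = 0.348 × 90.6 = 31.529 mol/min
Reaction term: ξ·ΔH°_rxn = 31.529 × -28.4 = -895.42 kJ/min
Sensible, feed 49.3→25 °C: -389.68 kJ/min
Outlet flows (mol/min): A 59.071, B 31.529
Sensible, products 25→67.6 °C: 689.86 kJ/min
Q = ΔH = -595.24 kJ/min = -9.9207 kW
Heat removed = 35714 kJ/h

Q_out = 35700 kJ/h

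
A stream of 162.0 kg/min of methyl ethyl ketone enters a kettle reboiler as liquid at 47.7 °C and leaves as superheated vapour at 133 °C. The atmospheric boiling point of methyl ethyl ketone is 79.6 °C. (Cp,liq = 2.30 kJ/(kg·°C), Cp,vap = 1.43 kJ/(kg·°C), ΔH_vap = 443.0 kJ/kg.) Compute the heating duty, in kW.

Q = 1600 kW

liquid 47.7→79.6 °C: 73.37 kJ/kg
vaporisation at 79.6 °C: 443 kJ/kg
vapour 79.6→133 °C: 76.362 kJ/kg
Δh = 73.37 + 443 + 76.362 = 592.73 kJ/kg
Q = ṁ·Δh = 162.0 kg/min × 592.73 kJ/kg = 96023 kJ/min
|Q| = 1600.4 kW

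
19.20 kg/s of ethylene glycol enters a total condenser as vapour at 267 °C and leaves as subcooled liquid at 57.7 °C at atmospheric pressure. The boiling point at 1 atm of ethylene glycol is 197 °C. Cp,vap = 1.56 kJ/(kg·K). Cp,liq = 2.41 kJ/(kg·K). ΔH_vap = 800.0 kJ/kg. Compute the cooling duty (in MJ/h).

Q_c = 86000 MJ/h

vapour 267→197 °C: -109.2 kJ/kg
condensation at 197 °C: -800 kJ/kg
liquid 197→57.7 °C: -335.71 kJ/kg
Δh = -109.2 + -800 + -335.71 = -1244.9 kJ/kg
Q = ṁ·Δh = 19.20 kg/s × -1244.9 kJ/kg = -23902 kJ/s
|Q| = 23902 kW = 86048 MJ/h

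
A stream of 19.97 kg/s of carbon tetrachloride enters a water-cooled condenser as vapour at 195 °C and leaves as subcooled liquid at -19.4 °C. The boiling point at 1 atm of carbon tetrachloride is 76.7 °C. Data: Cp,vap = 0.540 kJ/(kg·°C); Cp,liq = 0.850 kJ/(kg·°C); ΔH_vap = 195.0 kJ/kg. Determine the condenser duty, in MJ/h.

vapour 195→76.7 °C: -63.882 kJ/kg
condensation at 76.7 °C: -195 kJ/kg
liquid 76.7→-19.4 °C: -81.685 kJ/kg
Δh = -63.882 + -195 + -81.685 = -340.57 kJ/kg
Q = ṁ·Δh = 19.97 kg/s × -340.57 kJ/kg = -6801.1 kJ/s
|Q| = 6801.1 kW = 24484 MJ/h

Q_c = 24500 MJ/h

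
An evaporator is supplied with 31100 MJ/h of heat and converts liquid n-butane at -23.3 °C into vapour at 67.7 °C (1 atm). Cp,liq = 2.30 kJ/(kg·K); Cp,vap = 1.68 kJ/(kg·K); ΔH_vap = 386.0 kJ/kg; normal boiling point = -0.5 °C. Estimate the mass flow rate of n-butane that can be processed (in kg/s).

Δh = 2.30×(-0.5−-23.3) + 386.0 + 1.68×(67.7−-0.5) = 553.02 kJ/kg
Q = 31100 MJ/h = 8638.9 kJ/s = 8638.9 kJ/s
ṁ = Q/Δh = 8638.9 / 553.02 = 15.621 kg/s

ṁ = 15.6 kg/s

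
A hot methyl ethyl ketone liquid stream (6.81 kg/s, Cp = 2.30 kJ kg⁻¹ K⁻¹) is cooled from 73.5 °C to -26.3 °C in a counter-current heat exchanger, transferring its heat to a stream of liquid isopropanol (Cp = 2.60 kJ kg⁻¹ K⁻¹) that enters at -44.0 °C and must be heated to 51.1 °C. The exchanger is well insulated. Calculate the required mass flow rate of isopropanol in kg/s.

ṁ_c = 6.32 kg/s

Heat released by hot stream: Q = 6.81 × 2.30 × (73.5 − -26.3) = 1563.2 kJ/s
Energy balance on cold side (adiabatic exchanger): Q = ṁ_c·Cp_c·(T_c,out − T_c,in)
ṁ_c = 1563.2 / [2.60 × (51.1 − -44.0)] = 6.322 kg/s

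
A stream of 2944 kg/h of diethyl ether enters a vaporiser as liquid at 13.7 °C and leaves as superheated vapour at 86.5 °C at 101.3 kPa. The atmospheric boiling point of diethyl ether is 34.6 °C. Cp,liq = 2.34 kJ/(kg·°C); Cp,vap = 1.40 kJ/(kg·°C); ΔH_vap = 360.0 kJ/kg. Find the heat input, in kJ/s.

liquid 13.7→34.6 °C: 48.906 kJ/kg
vaporisation at 34.6 °C: 360 kJ/kg
vapour 34.6→86.5 °C: 72.66 kJ/kg
Δh = 48.906 + 360 + 72.66 = 481.57 kJ/kg
Q = ṁ·Δh = 2944 kg/h × 481.57 kJ/kg = 1.4177e+06 kJ/h
|Q| = 393.81 kW

Q = 394 kJ/s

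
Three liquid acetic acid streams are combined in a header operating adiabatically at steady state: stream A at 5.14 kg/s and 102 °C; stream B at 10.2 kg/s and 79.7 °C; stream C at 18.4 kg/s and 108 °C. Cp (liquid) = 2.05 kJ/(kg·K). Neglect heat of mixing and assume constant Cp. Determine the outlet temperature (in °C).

Energy balance with Q = 0: Σ ṁᵢCp,ᵢ(T_out − Tᵢ) = 0
Σ ṁᵢCp,ᵢTᵢ = 5.14×2.05×102 + 10.2×2.05×79.7 + 18.4×2.05×108 = 6815.1
Σ ṁᵢCp,ᵢ = 5.14×2.05 + 10.2×2.05 + 18.4×2.05 = 69.167
T_out = 6815.1 / 69.167 = 98.531 °C

T_out = 98.5 °C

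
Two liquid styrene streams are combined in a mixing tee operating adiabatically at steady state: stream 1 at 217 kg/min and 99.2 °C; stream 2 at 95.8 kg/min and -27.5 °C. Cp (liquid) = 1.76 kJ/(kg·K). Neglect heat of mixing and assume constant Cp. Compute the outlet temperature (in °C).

T_out = 60.4 °C

No heat crosses the boundary, so H_out = H_in.
T_out = Σ ṁᵢCp,ᵢTᵢ / Σ ṁᵢCp,ᵢ
      = 33250 / 550.53 = 60.396 °C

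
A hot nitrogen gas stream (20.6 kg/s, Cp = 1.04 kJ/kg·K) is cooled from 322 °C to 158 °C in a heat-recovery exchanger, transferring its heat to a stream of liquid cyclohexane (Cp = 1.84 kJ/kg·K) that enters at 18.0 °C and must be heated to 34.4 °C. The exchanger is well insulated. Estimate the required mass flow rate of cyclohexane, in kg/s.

Heat released by hot stream: Q = 20.6 × 1.04 × (322 − 158) = 3513.5 kJ/s
Energy balance on cold side (adiabatic exchanger): Q = ṁ_c·Cp_c·(T_c,out − T_c,in)
ṁ_c = 3513.5 / [1.84 × (34.4 − 18.0)] = 116.43 kg/s

ṁ_c = 116 kg/s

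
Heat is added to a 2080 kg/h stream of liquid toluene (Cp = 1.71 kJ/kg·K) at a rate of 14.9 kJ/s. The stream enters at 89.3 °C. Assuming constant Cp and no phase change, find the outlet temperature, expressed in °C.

T_out = 104 °C

Q = 14.9 kJ/s = 53640 kJ/h
ΔT = Q/(ṁ·Cp) = 53640/(2080×1.71) = 15.081 K
T_out = 89.3 + 15.081 = 104.38 °C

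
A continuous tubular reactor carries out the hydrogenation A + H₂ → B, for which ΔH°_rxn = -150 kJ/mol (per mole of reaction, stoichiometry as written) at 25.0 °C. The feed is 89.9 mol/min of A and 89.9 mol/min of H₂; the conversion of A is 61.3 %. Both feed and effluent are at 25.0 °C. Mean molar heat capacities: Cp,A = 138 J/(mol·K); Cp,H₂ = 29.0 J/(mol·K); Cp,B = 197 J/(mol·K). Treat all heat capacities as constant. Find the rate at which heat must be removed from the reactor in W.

Extent of reaction ξ = 0.613 × 89.9 = 55.109 mol/min
Reaction term: ξ·ΔH°_rxn = 55.109 × -150 = -8266.3 kJ/min
Q = ΔH = -8266.3 kJ/min = -137.77 kW
Heat removed = 137770 W

Q_out = 138000 W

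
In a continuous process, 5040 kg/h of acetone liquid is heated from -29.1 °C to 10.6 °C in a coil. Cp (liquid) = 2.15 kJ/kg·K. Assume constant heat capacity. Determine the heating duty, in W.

Q = ṁ·Cp·ΔT = 5040 × 2.15 × (10.6 − -29.1) = 430190 kJ/h
Converting: 430190 / 3600 s = 119.5 kW
Heating duty = 119500 W

Q = 119000 W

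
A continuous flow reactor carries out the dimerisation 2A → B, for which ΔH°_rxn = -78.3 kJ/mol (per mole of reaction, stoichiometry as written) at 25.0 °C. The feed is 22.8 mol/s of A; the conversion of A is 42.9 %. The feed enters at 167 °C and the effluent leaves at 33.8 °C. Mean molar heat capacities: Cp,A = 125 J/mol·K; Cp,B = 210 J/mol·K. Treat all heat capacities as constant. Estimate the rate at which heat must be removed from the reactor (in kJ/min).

Q_out = 45900 kJ/min

Extent of reaction ξ = 0.429 × 22.8 / 2 = 4.8906 mol/s
Reaction term: ξ·ΔH°_rxn = 4.8906 × -78.3 = -382.93 kJ/s
Sensible, feed 167→25 °C: -404.7 kJ/s
Outlet flows (mol/s): A 13.019, B 4.8906
Sensible, products 25→33.8 °C: 23.359 kJ/s
Q = ΔH = -764.28 kJ/s = -764.28 kW
Heat removed = 45857 kJ/min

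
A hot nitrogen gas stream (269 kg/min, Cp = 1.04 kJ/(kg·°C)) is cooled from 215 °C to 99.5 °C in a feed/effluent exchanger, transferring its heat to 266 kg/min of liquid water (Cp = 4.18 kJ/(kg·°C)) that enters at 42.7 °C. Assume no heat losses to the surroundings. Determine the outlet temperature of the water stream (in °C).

T_c,out = 71.8 °C

Heat released by hot stream: Q = 269 × 1.04 × (215 − 99.5) = 32312 kJ/min
Energy balance on cold side (adiabatic exchanger): Q = ṁ_c·Cp_c·(T_c,out − T_c,in)
T_c,out = 42.7 + 32312/(266 × 4.18) = 71.761 °C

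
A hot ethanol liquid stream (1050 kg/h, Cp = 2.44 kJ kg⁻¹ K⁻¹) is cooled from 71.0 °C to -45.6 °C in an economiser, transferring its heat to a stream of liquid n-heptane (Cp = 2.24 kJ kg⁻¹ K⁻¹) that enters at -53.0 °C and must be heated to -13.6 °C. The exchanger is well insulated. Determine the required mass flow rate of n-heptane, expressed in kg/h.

Heat released by hot stream: Q = 1050 × 2.44 × (71.0 − -45.6) = 298730 kJ/h
Energy balance on cold side (adiabatic exchanger): Q = ṁ_c·Cp_c·(T_c,out − T_c,in)
ṁ_c = 298730 / [2.24 × (-13.6 − -53.0)] = 3384.8 kg/h

ṁ_c = 3380 kg/h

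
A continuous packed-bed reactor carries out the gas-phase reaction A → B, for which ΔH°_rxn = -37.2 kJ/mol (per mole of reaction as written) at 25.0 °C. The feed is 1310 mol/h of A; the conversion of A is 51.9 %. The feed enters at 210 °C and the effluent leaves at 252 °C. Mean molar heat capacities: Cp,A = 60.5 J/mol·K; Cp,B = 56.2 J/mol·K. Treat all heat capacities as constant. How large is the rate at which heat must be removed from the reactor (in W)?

Q_out = 6290 W

Extent of reaction ξ = 0.519 × 1310 = 679.89 mol/h
Reaction term: ξ·ΔH°_rxn = 679.89 × -37.2 = -25292 kJ/h
Sensible, feed 210→25 °C: -14662 kJ/h
Outlet flows (mol/h): A 630.11, B 679.89
Sensible, products 25→252 °C: 17327 kJ/h
Q = ΔH = -22627 kJ/h = -6.2852 kW
Heat removed = 6285.2 W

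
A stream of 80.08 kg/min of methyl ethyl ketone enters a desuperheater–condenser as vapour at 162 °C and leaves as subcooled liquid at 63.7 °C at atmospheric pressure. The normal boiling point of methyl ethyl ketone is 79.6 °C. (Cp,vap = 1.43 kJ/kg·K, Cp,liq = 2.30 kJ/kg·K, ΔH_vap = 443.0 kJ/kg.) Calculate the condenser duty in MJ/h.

Q_c = 2870 MJ/h

vapour 162→79.6 °C: -117.83 kJ/kg
condensation at 79.6 °C: -443 kJ/kg
liquid 79.6→63.7 °C: -36.57 kJ/kg
Δh = -117.83 + -443 + -36.57 = -597.4 kJ/kg
Q = ṁ·Δh = 80.08 kg/min × -597.4 kJ/kg = -47840 kJ/min
|Q| = 797.33 kW = 2870.4 MJ/h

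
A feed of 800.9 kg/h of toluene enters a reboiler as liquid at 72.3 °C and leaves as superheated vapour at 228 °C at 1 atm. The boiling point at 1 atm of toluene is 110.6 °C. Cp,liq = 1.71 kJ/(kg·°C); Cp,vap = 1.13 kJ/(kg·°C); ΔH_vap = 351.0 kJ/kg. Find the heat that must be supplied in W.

Q = 122000 W

liquid 72.3→110.6 °C: 65.493 kJ/kg
vaporisation at 110.6 °C: 351 kJ/kg
vapour 110.6→228 °C: 132.66 kJ/kg
Δh = 65.493 + 351 + 132.66 = 549.15 kJ/kg
Q = ṁ·Δh = 800.9 kg/h × 549.15 kJ/kg = 439820 kJ/h
|Q| = 122.17 kW = 122170 W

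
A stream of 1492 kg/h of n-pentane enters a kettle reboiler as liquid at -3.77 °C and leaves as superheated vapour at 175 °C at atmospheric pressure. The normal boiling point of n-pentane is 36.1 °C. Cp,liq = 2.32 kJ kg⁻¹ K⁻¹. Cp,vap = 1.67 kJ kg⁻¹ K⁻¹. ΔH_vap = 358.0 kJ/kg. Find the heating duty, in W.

liquid -3.77→36.1 °C: 92.498 kJ/kg
vaporisation at 36.1 °C: 358 kJ/kg
vapour 36.1→175 °C: 231.96 kJ/kg
Δh = 92.498 + 358 + 231.96 = 682.46 kJ/kg
Q = ṁ·Δh = 1492 kg/h × 682.46 kJ/kg = 1.0182e+06 kJ/h
|Q| = 282.84 kW = 282840 W

Q = 283000 W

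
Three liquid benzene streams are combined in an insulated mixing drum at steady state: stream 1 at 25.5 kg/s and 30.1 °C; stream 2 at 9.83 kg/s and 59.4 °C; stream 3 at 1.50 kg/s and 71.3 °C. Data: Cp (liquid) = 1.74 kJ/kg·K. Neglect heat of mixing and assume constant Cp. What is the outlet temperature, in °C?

Adiabatic, steady state ⇒ Σ ṁᵢCp,ᵢ(T_out − Tᵢ) = 0
Σ ṁᵢCp,ᵢTᵢ = 25.5×1.74×30.1 + 9.83×1.74×59.4 + 1.50×1.74×71.3 = 2537.6
Σ ṁᵢCp,ᵢ = 25.5×1.74 + 9.83×1.74 + 1.50×1.74 = 64.084
T_out = 2537.6 / 64.084 = 39.598 °C

T_out = 39.6 °C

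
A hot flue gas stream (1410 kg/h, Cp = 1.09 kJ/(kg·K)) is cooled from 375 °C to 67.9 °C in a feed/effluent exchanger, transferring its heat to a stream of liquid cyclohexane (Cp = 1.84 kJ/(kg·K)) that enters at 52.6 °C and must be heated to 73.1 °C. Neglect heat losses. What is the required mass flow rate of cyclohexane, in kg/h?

Heat released by hot stream: Q = 1410 × 1.09 × (375 − 67.9) = 471980 kJ/h
Energy balance on cold side (adiabatic exchanger): Q = ṁ_c·Cp_c·(T_c,out − T_c,in)
ṁ_c = 471980 / [1.84 × (73.1 − 52.6)] = 12513 kg/h

ṁ_c = 12500 kg/h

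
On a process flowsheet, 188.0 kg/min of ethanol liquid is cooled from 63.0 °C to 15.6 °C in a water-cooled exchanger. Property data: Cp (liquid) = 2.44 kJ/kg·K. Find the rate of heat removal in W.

Q_c = 362000 W

Q = ṁ·Cp·ΔT = 188.0 × 2.44 × (15.6 − 63.0) = -21743 kJ/min
Converting: 21743 / 60 s = 362.39 kW
Cooling duty = 362390 W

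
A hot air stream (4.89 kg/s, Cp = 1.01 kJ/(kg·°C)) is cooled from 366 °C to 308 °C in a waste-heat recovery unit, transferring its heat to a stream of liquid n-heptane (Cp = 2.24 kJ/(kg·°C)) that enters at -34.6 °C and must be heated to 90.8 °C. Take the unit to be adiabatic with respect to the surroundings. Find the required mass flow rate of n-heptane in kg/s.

ṁ_c = 1.02 kg/s

Heat released by hot stream: Q = 4.89 × 1.01 × (366 − 308) = 286.46 kJ/s
Energy balance on cold side (adiabatic exchanger): Q = ṁ_c·Cp_c·(T_c,out − T_c,in)
ṁ_c = 286.46 / [2.24 × (90.8 − -34.6)] = 1.0198 kg/s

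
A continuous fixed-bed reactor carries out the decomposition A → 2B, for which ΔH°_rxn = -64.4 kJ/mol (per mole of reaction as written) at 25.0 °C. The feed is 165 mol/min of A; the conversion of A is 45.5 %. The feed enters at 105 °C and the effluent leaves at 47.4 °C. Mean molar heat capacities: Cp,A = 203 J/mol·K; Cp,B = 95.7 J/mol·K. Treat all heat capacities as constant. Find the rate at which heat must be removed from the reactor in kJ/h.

Extent of reaction ξ = 0.455 × 165 = 75.075 mol/min
Reaction term: ξ·ΔH°_rxn = 75.075 × -64.4 = -4834.8 kJ/min
Sensible, feed 105→25 °C: -2679.6 kJ/min
Outlet flows (mol/min): A 89.925, B 150.15
Sensible, products 25→47.4 °C: 730.78 kJ/min
Q = ΔH = -6783.6 kJ/min = -113.06 kW
Heat removed = 407020 kJ/h

Q_out = 407000 kJ/h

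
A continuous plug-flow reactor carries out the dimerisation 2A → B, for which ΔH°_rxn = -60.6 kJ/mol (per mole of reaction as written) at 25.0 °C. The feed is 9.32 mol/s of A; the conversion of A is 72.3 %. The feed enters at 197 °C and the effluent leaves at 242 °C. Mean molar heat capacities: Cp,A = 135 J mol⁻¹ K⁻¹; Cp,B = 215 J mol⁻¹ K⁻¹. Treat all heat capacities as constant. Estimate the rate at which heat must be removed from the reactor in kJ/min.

Q_out = 11300 kJ/min

Extent of reaction ξ = 0.723 × 9.32 / 2 = 3.3692 mol/s
Reaction term: ξ·ΔH°_rxn = 3.3692 × -60.6 = -204.17 kJ/s
Sensible, feed 197→25 °C: -216.41 kJ/s
Outlet flows (mol/s): A 2.5816, B 3.3692
Sensible, products 25→242 °C: 232.82 kJ/s
Q = ΔH = -187.76 kJ/s = -187.76 kW
Heat removed = 11266 kJ/min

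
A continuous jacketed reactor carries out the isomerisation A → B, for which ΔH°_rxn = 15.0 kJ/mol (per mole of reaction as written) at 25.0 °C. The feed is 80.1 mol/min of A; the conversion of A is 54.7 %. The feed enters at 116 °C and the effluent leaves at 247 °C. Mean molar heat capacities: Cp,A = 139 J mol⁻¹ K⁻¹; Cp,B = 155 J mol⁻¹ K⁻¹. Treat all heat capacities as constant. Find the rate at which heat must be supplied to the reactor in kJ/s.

Q_in = 37.9 kJ/s

Extent of reaction ξ = 0.547 × 80.1 = 43.815 mol/min
Reaction term: ξ·ΔH°_rxn = 43.815 × 15.0 = 657.22 kJ/min
Sensible, feed 116→25 °C: -1013.2 kJ/min
Outlet flows (mol/min): A 36.285, B 43.815
Sensible, products 25→247 °C: 2627.4 kJ/min
Q = ΔH = 2271.4 kJ/min = 37.857 kW
Heat supplied = 37.857 kJ/s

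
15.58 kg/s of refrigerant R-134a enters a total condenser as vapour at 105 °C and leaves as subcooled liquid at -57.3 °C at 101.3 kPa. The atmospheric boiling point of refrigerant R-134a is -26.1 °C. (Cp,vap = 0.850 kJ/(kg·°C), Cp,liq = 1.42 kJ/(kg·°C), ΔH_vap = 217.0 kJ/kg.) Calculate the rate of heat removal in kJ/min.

Q_c = 348000 kJ/min

vapour 105→-26.1 °C: -111.43 kJ/kg
condensation at -26.1 °C: -217 kJ/kg
liquid -26.1→-57.3 °C: -44.304 kJ/kg
Δh = -111.43 + -217 + -44.304 = -372.74 kJ/kg
Q = ṁ·Δh = 15.58 kg/s × -372.74 kJ/kg = -5807.3 kJ/s
|Q| = 5807.3 kW = 348440 kJ/min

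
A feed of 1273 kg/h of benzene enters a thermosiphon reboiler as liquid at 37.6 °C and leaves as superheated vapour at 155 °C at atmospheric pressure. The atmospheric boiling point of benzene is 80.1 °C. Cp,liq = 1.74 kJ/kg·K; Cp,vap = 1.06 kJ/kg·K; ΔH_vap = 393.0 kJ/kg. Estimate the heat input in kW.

liquid 37.6→80.1 °C: 73.95 kJ/kg
vaporisation at 80.1 °C: 393 kJ/kg
vapour 80.1→155 °C: 79.394 kJ/kg
Δh = 73.95 + 393 + 79.394 = 546.34 kJ/kg
Q = ṁ·Δh = 1273 kg/h × 546.34 kJ/kg = 695500 kJ/h
|Q| = 193.19 kW

Q = 193 kW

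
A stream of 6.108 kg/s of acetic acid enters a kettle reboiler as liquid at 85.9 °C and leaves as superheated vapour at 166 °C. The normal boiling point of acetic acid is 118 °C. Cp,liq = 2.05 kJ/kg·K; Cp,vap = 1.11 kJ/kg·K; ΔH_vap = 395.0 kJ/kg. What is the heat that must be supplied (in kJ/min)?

liquid 85.9→118 °C: 65.805 kJ/kg
vaporisation at 118 °C: 395 kJ/kg
vapour 118→166 °C: 53.28 kJ/kg
Δh = 65.805 + 395 + 53.28 = 514.09 kJ/kg
Q = ṁ·Δh = 6.108 kg/s × 514.09 kJ/kg = 3140 kJ/s
|Q| = 3140 kW = 188400 kJ/min

Q = 188000 kJ/min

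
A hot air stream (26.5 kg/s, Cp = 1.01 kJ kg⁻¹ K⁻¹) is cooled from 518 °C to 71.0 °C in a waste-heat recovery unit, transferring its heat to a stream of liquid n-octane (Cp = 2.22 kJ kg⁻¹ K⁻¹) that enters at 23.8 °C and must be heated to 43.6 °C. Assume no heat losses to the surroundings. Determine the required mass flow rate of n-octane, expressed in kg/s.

ṁ_c = 272 kg/s

Heat released by hot stream: Q = 26.5 × 1.01 × (518 − 71.0) = 11964 kJ/s
Energy balance on cold side (adiabatic exchanger): Q = ṁ_c·Cp_c·(T_c,out − T_c,in)
ṁ_c = 11964 / [2.22 × (43.6 − 23.8)] = 272.18 kg/s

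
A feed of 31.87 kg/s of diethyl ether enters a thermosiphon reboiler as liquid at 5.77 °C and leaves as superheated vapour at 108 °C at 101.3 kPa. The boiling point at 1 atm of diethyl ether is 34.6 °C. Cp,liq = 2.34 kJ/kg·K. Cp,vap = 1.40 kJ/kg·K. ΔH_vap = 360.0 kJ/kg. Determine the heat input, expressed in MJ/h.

Q = 60800 MJ/h

liquid 5.77→34.6 °C: 67.462 kJ/kg
vaporisation at 34.6 °C: 360 kJ/kg
vapour 34.6→108 °C: 102.76 kJ/kg
Δh = 67.462 + 360 + 102.76 = 530.22 kJ/kg
Q = ṁ·Δh = 31.87 kg/s × 530.22 kJ/kg = 16898 kJ/s
|Q| = 16898 kW = 60833 MJ/h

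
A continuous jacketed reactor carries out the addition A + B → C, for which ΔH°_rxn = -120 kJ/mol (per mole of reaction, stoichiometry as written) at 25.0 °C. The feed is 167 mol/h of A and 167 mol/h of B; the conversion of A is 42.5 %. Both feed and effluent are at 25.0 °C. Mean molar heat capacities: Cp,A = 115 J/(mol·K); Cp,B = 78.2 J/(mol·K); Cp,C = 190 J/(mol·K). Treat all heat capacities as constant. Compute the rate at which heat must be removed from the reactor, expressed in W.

Q_out = 2370 W

Extent of reaction ξ = 0.425 × 167 = 70.975 mol/h
Reaction term: ξ·ΔH°_rxn = 70.975 × -120 = -8517 kJ/h
Q = ΔH = -8517 kJ/h = -2.3658 kW
Heat removed = 2365.8 W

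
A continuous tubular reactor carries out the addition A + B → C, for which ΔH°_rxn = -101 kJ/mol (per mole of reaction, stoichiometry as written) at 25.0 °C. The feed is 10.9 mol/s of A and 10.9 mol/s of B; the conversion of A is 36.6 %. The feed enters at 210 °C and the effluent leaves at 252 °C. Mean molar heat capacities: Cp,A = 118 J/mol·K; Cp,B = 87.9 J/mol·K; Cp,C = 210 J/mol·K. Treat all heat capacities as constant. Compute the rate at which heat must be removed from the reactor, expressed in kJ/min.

Extent of reaction ξ = 0.366 × 10.9 = 3.9894 mol/s
Reaction term: ξ·ΔH°_rxn = 3.9894 × -101 = -402.93 kJ/s
Sensible, feed 210→25 °C: -415.2 kJ/s
Outlet flows (mol/s): A 6.9106, B 6.9106, C 3.9894
Sensible, products 25→252 °C: 513.17 kJ/s
Q = ΔH = -304.96 kJ/s = -304.96 kW
Heat removed = 18297 kJ/min

Q_out = 18300 kJ/min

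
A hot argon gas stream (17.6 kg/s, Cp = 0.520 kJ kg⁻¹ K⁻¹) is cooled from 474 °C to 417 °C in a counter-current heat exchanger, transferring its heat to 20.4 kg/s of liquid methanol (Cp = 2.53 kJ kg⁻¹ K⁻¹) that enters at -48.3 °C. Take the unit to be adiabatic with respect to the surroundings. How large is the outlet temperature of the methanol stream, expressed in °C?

T_c,out = -38.2 °C

Heat released by hot stream: Q = 17.6 × 0.520 × (474 − 417) = 521.66 kJ/s
Energy balance on cold side (adiabatic exchanger): Q = ṁ_c·Cp_c·(T_c,out − T_c,in)
T_c,out = -48.3 + 521.66/(20.4 × 2.53) = -38.193 °C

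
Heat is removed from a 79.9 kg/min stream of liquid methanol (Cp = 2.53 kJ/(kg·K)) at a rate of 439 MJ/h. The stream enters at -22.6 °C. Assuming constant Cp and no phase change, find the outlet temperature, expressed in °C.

T_out = -58.8 °C

Q = 439 MJ/h = 7316.7 kJ/min
ΔT = Q/(ṁ·Cp) = 7316.7/(79.9×2.53) = 36.195 K
T_out = -22.6 − 36.195 = -58.795 °C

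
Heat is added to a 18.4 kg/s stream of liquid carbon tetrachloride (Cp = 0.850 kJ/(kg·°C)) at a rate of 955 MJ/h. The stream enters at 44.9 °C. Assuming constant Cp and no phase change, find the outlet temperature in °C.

T_out = 61.9 °C

Q = 955 MJ/h = 265.28 kJ/s
ΔT = Q/(ṁ·Cp) = 265.28/(18.4×0.850) = 16.961 K
T_out = 44.9 + 16.961 = 61.861 °C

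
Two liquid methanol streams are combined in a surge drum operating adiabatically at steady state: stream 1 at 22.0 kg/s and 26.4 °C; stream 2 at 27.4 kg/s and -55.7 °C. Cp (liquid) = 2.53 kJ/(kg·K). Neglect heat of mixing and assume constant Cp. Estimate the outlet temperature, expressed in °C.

T_out = -19.1 °C

Energy balance with Q = 0: Σ ṁᵢCp,ᵢ(T_out − Tᵢ) = 0
T_out = Σ ṁᵢCp,ᵢTᵢ / Σ ṁᵢCp,ᵢ
      = -2391.8 / 124.98 = -19.137 °C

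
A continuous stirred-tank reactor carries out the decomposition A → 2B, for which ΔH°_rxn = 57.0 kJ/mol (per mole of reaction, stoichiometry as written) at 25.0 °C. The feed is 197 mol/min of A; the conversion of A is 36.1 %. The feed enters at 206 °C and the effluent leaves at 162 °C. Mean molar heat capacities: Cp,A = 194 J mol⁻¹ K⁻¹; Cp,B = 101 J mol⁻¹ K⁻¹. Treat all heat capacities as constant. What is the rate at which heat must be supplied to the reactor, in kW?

Q_in = 40.8 kW

Extent of reaction ξ = 0.361 × 197 = 71.117 mol/min
Reaction term: ξ·ΔH°_rxn = 71.117 × 57.0 = 4053.7 kJ/min
Sensible, feed 206→25 °C: -6917.5 kJ/min
Outlet flows (mol/min): A 125.88, B 142.23
Sensible, products 25→162 °C: 5313.8 kJ/min
Q = ΔH = 2450 kJ/min = 40.834 kW
Heat supplied = 40.834 kW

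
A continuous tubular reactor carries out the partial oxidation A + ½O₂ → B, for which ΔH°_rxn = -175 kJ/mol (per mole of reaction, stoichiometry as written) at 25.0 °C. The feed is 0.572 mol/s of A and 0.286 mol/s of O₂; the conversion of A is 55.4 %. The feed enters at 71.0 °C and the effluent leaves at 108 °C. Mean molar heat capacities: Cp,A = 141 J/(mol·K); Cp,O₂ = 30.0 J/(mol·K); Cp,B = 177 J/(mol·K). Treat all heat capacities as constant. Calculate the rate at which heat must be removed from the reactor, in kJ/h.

Q_out = 186000 kJ/h

Extent of reaction ξ = 0.554 × 0.572 = 0.31689 mol/s
Reaction term: ξ·ΔH°_rxn = 0.31689 × -175 = -55.455 kJ/s
Sensible, feed 71.0→25 °C: -4.1047 kJ/s
Outlet flows (mol/s): A 0.25511, O₂ 0.12756, B 0.31689
Sensible, products 25→108 °C: 7.9586 kJ/s
Q = ΔH = -51.601 kJ/s = -51.601 kW
Heat removed = 185770 kJ/h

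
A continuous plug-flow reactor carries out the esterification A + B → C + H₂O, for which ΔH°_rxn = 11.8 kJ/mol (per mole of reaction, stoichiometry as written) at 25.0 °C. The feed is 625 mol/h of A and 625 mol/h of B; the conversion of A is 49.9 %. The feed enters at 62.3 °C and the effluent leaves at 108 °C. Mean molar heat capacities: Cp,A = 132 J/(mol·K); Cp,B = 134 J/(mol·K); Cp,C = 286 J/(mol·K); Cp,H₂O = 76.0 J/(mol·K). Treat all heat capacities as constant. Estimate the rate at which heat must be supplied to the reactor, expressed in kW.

Q_in = 3.82 kW

Extent of reaction ξ = 0.499 × 625 = 311.88 mol/h
Reaction term: ξ·ΔH°_rxn = 311.88 × 11.8 = 3680.1 kJ/h
Sensible, feed 62.3→25 °C: -6201.1 kJ/h
Outlet flows (mol/h): A 313.12, B 313.12, C 311.88, H₂O 311.88
Sensible, products 25→108 °C: 16284 kJ/h
Q = ΔH = 13763 kJ/h = 3.823 kW
Heat supplied = 3.823 kW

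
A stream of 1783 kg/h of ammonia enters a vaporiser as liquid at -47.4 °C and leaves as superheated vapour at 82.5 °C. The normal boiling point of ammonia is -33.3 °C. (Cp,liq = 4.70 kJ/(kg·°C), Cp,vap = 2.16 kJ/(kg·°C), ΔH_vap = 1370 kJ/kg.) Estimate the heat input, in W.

liquid -47.4→-33.3 °C: 66.27 kJ/kg
vaporisation at -33.3 °C: 1370 kJ/kg
vapour -33.3→82.5 °C: 250.13 kJ/kg
Δh = 66.27 + 1370 + 250.13 = 1686.4 kJ/kg
Q = ṁ·Δh = 1783 kg/h × 1686.4 kJ/kg = 3.0068e+06 kJ/h
|Q| = 835.24 kW = 835240 W

Q = 835000 W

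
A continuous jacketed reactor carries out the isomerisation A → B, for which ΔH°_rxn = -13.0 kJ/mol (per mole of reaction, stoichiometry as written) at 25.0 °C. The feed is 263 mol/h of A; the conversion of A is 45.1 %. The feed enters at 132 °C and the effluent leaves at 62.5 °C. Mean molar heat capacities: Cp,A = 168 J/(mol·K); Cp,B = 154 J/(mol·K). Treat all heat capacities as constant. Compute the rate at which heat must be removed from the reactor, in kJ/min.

Extent of reaction ξ = 0.451 × 263 = 118.61 mol/h
Reaction term: ξ·ΔH°_rxn = 118.61 × -13.0 = -1542 kJ/h
Sensible, feed 132→25 °C: -4727.7 kJ/h
Outlet flows (mol/h): A 144.39, B 118.61
Sensible, products 25→62.5 °C: 1594.6 kJ/h
Q = ΔH = -4675 kJ/h = -1.2986 kW
Heat removed = 77.917 kJ/min

Q_out = 77.9 kJ/min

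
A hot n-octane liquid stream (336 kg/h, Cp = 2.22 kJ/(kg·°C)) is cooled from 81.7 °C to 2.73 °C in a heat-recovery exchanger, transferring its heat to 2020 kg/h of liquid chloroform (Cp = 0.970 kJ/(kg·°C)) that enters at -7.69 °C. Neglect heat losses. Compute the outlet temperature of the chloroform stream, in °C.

T_c,out = 22.4 °C

Heat released by hot stream: Q = 336 × 2.22 × (81.7 − 2.73) = 58905 kJ/h
Energy balance on cold side (adiabatic exchanger): Q = ṁ_c·Cp_c·(T_c,out − T_c,in)
T_c,out = -7.69 + 58905/(2020 × 0.970) = 22.373 °C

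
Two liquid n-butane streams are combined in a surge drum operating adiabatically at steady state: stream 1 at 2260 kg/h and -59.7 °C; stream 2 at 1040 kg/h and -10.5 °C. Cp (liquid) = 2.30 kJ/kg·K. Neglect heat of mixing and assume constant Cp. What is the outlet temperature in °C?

Adiabatic, steady state ⇒ Σ ṁᵢCp,ᵢ(T_out − Tᵢ) = 0
Σ ṁᵢCp,ᵢTᵢ = 2260×2.30×-59.7 + 1040×2.30×-10.5 = -335440
Σ ṁᵢCp,ᵢ = 2260×2.30 + 1040×2.30 = 7590
T_out = -335440 / 7590 = -44.195 °C

T_out = -44.2 °C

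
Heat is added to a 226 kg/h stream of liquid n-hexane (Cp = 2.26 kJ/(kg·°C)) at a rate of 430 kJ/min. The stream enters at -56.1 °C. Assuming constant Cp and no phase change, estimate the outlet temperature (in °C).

T_out = -5.59 °C

Q = 430 kJ/min = 25800 kJ/h
ΔT = Q/(ṁ·Cp) = 25800/(226×2.26) = 50.513 K
T_out = -56.1 + 50.513 = -5.587 °C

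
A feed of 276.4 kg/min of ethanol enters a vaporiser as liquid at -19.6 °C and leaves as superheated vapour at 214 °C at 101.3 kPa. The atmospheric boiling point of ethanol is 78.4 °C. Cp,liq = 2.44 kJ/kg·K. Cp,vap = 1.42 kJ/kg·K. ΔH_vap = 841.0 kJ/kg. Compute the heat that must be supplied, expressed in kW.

liquid -19.6→78.4 °C: 239.12 kJ/kg
vaporisation at 78.4 °C: 841 kJ/kg
vapour 78.4→214 °C: 192.55 kJ/kg
Δh = 239.12 + 841 + 192.55 = 1272.7 kJ/kg
Q = ṁ·Δh = 276.4 kg/min × 1272.7 kJ/kg = 351770 kJ/min
|Q| = 5862.8 kW

Q = 5860 kW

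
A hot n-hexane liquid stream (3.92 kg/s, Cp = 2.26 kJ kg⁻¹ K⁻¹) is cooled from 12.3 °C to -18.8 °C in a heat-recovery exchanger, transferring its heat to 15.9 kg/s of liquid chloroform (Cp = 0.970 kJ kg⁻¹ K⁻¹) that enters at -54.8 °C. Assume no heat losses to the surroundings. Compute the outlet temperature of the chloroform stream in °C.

T_c,out = -36.9 °C

Heat released by hot stream: Q = 3.92 × 2.26 × (12.3 − -18.8) = 275.52 kJ/s
Energy balance on cold side (adiabatic exchanger): Q = ṁ_c·Cp_c·(T_c,out − T_c,in)
T_c,out = -54.8 + 275.52/(15.9 × 0.970) = -36.936 °C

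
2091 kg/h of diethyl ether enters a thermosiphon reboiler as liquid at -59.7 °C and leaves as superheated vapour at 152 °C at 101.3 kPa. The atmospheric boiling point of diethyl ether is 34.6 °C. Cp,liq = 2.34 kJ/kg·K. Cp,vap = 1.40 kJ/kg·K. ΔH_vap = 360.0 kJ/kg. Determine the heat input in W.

liquid -59.7→34.6 °C: 220.66 kJ/kg
vaporisation at 34.6 °C: 360 kJ/kg
vapour 34.6→152 °C: 164.36 kJ/kg
Δh = 220.66 + 360 + 164.36 = 745.02 kJ/kg
Q = ṁ·Δh = 2091 kg/h × 745.02 kJ/kg = 1.5578e+06 kJ/h
|Q| = 432.73 kW = 432730 W

Q = 433000 W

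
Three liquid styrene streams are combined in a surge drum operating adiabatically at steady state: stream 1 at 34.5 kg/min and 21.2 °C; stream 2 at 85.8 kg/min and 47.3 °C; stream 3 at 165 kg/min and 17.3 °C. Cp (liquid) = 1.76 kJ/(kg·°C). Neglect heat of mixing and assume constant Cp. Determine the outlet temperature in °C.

Energy balance with Q = 0: Σ ṁᵢCp,ᵢ(T_out − Tᵢ) = 0
Σ ṁᵢCp,ᵢTᵢ = 34.5×1.76×21.2 + 85.8×1.76×47.3 + 165×1.76×17.3 = 13454
Σ ṁᵢCp,ᵢ = 34.5×1.76 + 85.8×1.76 + 165×1.76 = 502.13
T_out = 13454 / 502.13 = 26.794 °C

T_out = 26.8 °C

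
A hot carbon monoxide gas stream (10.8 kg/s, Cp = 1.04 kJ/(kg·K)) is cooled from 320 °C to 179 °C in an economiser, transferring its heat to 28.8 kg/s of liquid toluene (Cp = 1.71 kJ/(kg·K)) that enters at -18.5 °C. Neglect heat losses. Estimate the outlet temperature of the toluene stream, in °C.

T_c,out = 13.7 °C

Heat released by hot stream: Q = 10.8 × 1.04 × (320 − 179) = 1583.7 kJ/s
Energy balance on cold side (adiabatic exchanger): Q = ṁ_c·Cp_c·(T_c,out − T_c,in)
T_c,out = -18.5 + 1583.7/(28.8 × 1.71) = 13.658 °C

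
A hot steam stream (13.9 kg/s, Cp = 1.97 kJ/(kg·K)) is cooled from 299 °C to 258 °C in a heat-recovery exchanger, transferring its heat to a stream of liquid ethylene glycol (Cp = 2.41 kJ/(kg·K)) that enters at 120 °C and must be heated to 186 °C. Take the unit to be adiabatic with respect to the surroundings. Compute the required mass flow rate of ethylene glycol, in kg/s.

Heat released by hot stream: Q = 13.9 × 1.97 × (299 − 258) = 1122.7 kJ/s
Energy balance on cold side (adiabatic exchanger): Q = ṁ_c·Cp_c·(T_c,out − T_c,in)
ṁ_c = 1122.7 / [2.41 × (186 − 120)] = 7.0584 kg/s

ṁ_c = 7.06 kg/s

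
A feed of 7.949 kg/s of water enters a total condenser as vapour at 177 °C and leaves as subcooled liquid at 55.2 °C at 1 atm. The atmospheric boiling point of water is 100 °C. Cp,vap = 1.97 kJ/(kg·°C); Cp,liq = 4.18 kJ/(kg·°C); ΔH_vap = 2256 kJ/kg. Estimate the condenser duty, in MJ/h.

vapour 177→100 °C: -151.69 kJ/kg
condensation at 100 °C: -2256 kJ/kg
liquid 100→55.2 °C: -187.26 kJ/kg
Δh = -151.69 + -2256 + -187.26 = -2595 kJ/kg
Q = ṁ·Δh = 7.949 kg/s × -2595 kJ/kg = -20627 kJ/s
|Q| = 20627 kW = 74258 MJ/h

Q_c = 74300 MJ/h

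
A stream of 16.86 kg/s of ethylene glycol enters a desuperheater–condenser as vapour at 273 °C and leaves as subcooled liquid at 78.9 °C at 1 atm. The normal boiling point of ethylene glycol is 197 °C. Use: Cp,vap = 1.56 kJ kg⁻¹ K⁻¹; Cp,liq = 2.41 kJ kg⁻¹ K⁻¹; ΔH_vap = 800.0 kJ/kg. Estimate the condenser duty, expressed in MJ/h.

Q_c = 73000 MJ/h

vapour 273→197 °C: -118.56 kJ/kg
condensation at 197 °C: -800 kJ/kg
liquid 197→78.9 °C: -284.62 kJ/kg
Δh = -118.56 + -800 + -284.62 = -1203.2 kJ/kg
Q = ṁ·Δh = 16.86 kg/s × -1203.2 kJ/kg = -20286 kJ/s
|Q| = 20286 kW = 73028 MJ/h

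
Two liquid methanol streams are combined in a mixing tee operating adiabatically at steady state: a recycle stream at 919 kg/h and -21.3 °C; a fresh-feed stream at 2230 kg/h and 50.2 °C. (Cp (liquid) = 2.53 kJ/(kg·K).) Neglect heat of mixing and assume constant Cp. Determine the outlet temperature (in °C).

No heat crosses the boundary, so H_out = H_in.
Σ ṁᵢCp,ᵢTᵢ = 919×2.53×-21.3 + 2230×2.53×50.2 = 233700
Σ ṁᵢCp,ᵢ = 919×2.53 + 2230×2.53 = 7967
T_out = 233700 / 7967 = 29.334 °C

T_out = 29.3 °C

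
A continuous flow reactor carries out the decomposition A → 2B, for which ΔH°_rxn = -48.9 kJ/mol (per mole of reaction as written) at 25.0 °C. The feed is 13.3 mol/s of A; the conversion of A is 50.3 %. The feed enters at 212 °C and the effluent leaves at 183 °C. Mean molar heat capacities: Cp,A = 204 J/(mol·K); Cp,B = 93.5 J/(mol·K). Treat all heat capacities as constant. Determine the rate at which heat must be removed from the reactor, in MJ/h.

Extent of reaction ξ = 0.503 × 13.3 = 6.6899 mol/s
Reaction term: ξ·ΔH°_rxn = 6.6899 × -48.9 = -327.14 kJ/s
Sensible, feed 212→25 °C: -507.37 kJ/s
Outlet flows (mol/s): A 6.6101, B 13.38
Sensible, products 25→183 °C: 410.72 kJ/s
Q = ΔH = -423.79 kJ/s = -423.79 kW
Heat removed = 1525.6 MJ/h

Q_out = 1530 MJ/h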